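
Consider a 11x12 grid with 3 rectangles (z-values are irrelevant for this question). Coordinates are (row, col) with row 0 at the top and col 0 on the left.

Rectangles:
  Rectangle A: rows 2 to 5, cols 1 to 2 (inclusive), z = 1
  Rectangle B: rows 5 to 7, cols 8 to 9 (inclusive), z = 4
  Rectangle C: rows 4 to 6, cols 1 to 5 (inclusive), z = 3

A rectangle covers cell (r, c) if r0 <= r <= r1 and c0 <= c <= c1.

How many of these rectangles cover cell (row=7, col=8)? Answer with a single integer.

Check cell (7,8):
  A: rows 2-5 cols 1-2 -> outside (row miss)
  B: rows 5-7 cols 8-9 -> covers
  C: rows 4-6 cols 1-5 -> outside (row miss)
Count covering = 1

Answer: 1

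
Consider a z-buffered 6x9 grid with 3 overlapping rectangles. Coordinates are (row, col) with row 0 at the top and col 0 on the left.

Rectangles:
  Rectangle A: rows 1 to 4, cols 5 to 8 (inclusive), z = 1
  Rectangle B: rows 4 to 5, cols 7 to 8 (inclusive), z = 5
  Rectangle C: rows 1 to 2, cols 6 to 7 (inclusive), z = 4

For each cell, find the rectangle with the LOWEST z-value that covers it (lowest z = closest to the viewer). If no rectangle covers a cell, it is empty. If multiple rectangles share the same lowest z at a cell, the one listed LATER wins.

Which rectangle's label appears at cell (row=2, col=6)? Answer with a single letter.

Check cell (2,6):
  A: rows 1-4 cols 5-8 z=1 -> covers; best now A (z=1)
  B: rows 4-5 cols 7-8 -> outside (row miss)
  C: rows 1-2 cols 6-7 z=4 -> covers; best now A (z=1)
Winner: A at z=1

Answer: A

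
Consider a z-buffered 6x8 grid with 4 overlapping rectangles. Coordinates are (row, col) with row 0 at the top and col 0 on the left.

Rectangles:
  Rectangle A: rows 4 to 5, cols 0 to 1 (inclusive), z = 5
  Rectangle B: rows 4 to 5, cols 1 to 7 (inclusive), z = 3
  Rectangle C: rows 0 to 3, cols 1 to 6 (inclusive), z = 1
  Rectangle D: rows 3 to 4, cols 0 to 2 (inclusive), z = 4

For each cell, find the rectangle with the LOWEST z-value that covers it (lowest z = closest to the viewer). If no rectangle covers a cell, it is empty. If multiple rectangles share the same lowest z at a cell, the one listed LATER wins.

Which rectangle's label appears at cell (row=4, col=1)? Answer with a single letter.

Check cell (4,1):
  A: rows 4-5 cols 0-1 z=5 -> covers; best now A (z=5)
  B: rows 4-5 cols 1-7 z=3 -> covers; best now B (z=3)
  C: rows 0-3 cols 1-6 -> outside (row miss)
  D: rows 3-4 cols 0-2 z=4 -> covers; best now B (z=3)
Winner: B at z=3

Answer: B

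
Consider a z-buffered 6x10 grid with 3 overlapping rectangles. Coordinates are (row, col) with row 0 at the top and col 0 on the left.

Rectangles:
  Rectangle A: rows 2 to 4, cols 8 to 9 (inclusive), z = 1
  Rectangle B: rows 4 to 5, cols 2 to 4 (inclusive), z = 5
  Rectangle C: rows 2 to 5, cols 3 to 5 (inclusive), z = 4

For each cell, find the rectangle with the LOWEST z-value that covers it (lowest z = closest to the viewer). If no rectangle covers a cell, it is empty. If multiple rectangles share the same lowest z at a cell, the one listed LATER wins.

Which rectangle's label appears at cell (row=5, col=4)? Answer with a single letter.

Answer: C

Derivation:
Check cell (5,4):
  A: rows 2-4 cols 8-9 -> outside (row miss)
  B: rows 4-5 cols 2-4 z=5 -> covers; best now B (z=5)
  C: rows 2-5 cols 3-5 z=4 -> covers; best now C (z=4)
Winner: C at z=4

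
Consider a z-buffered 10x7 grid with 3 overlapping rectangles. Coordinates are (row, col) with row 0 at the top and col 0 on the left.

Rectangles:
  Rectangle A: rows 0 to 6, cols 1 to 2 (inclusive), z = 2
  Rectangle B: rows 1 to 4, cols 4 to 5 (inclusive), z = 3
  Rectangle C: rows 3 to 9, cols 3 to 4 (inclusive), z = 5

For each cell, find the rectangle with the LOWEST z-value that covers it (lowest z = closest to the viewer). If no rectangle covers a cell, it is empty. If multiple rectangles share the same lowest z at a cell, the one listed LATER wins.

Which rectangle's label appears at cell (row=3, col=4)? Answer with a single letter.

Answer: B

Derivation:
Check cell (3,4):
  A: rows 0-6 cols 1-2 -> outside (col miss)
  B: rows 1-4 cols 4-5 z=3 -> covers; best now B (z=3)
  C: rows 3-9 cols 3-4 z=5 -> covers; best now B (z=3)
Winner: B at z=3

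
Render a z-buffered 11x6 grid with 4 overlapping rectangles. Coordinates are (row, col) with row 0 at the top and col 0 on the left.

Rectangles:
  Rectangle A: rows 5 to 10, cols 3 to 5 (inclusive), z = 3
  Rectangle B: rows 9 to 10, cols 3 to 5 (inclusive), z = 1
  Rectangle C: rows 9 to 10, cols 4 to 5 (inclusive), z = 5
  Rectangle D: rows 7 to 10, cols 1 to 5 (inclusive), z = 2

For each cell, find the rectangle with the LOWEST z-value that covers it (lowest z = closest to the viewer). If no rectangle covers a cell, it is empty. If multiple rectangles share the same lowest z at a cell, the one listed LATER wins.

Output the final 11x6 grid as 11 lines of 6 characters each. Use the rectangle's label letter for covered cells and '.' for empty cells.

......
......
......
......
......
...AAA
...AAA
.DDDDD
.DDDDD
.DDBBB
.DDBBB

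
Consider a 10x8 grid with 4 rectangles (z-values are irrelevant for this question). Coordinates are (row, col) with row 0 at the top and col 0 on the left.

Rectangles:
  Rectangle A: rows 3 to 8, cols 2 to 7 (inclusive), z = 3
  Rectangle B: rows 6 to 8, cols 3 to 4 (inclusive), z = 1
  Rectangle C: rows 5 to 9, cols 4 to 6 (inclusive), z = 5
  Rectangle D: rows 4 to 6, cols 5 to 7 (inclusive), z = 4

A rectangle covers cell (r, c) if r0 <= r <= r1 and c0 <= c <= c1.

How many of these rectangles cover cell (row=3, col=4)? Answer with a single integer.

Check cell (3,4):
  A: rows 3-8 cols 2-7 -> covers
  B: rows 6-8 cols 3-4 -> outside (row miss)
  C: rows 5-9 cols 4-6 -> outside (row miss)
  D: rows 4-6 cols 5-7 -> outside (row miss)
Count covering = 1

Answer: 1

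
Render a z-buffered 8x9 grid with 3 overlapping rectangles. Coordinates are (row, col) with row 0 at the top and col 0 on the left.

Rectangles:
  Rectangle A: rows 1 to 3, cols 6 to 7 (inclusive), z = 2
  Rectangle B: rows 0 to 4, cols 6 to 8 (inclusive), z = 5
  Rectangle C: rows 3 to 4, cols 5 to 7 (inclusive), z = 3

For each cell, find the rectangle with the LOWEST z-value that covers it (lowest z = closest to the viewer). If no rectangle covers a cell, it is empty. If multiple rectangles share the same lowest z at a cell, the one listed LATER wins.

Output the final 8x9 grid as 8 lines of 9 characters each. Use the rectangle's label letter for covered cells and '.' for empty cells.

......BBB
......AAB
......AAB
.....CAAB
.....CCCB
.........
.........
.........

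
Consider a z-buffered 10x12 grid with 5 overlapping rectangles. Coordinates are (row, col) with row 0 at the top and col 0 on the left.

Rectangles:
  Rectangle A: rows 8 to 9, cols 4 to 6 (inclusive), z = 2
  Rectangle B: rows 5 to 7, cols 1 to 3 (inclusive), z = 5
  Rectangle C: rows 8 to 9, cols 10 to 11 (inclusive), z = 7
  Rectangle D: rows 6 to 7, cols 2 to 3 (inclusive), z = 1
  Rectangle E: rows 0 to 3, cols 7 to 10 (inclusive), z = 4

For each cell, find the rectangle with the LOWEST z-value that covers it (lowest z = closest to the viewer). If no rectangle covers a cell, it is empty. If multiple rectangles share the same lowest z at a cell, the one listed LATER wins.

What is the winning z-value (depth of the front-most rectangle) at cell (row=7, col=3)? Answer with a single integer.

Answer: 1

Derivation:
Check cell (7,3):
  A: rows 8-9 cols 4-6 -> outside (row miss)
  B: rows 5-7 cols 1-3 z=5 -> covers; best now B (z=5)
  C: rows 8-9 cols 10-11 -> outside (row miss)
  D: rows 6-7 cols 2-3 z=1 -> covers; best now D (z=1)
  E: rows 0-3 cols 7-10 -> outside (row miss)
Winner: D at z=1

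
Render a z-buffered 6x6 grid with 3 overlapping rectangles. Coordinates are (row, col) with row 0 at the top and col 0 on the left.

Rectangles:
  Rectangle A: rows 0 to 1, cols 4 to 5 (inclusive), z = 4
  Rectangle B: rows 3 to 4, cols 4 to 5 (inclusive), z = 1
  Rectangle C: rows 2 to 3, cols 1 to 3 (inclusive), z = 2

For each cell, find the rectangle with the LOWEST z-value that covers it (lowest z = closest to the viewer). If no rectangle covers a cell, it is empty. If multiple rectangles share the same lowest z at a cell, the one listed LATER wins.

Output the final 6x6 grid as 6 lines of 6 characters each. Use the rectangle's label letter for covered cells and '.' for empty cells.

....AA
....AA
.CCC..
.CCCBB
....BB
......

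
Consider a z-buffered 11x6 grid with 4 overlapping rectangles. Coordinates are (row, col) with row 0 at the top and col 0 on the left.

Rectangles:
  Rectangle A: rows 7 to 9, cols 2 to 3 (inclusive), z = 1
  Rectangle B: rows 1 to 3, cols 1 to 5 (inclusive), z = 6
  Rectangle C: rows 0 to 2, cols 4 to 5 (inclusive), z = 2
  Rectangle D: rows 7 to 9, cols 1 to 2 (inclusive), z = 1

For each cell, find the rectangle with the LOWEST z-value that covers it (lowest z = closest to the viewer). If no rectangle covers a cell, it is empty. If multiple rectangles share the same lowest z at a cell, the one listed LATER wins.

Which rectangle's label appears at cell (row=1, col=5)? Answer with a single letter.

Answer: C

Derivation:
Check cell (1,5):
  A: rows 7-9 cols 2-3 -> outside (row miss)
  B: rows 1-3 cols 1-5 z=6 -> covers; best now B (z=6)
  C: rows 0-2 cols 4-5 z=2 -> covers; best now C (z=2)
  D: rows 7-9 cols 1-2 -> outside (row miss)
Winner: C at z=2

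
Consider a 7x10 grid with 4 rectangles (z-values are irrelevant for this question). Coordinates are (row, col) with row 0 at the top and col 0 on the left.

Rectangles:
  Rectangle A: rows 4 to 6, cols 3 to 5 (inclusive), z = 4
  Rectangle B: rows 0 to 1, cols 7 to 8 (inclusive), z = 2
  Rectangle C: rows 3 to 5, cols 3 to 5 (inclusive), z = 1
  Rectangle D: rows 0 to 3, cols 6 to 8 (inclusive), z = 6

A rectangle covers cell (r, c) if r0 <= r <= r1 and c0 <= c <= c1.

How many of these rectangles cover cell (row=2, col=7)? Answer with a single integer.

Check cell (2,7):
  A: rows 4-6 cols 3-5 -> outside (row miss)
  B: rows 0-1 cols 7-8 -> outside (row miss)
  C: rows 3-5 cols 3-5 -> outside (row miss)
  D: rows 0-3 cols 6-8 -> covers
Count covering = 1

Answer: 1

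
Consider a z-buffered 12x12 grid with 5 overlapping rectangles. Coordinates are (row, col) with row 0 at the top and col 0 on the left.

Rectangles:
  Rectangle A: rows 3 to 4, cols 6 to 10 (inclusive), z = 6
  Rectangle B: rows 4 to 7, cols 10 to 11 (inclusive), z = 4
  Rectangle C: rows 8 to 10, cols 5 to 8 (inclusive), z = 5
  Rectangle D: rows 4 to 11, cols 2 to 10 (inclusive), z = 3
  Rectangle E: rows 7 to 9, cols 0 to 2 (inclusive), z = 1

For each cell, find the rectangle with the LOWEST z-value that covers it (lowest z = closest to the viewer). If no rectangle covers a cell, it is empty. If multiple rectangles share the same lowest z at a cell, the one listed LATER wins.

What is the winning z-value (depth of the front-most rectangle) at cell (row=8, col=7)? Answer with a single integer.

Answer: 3

Derivation:
Check cell (8,7):
  A: rows 3-4 cols 6-10 -> outside (row miss)
  B: rows 4-7 cols 10-11 -> outside (row miss)
  C: rows 8-10 cols 5-8 z=5 -> covers; best now C (z=5)
  D: rows 4-11 cols 2-10 z=3 -> covers; best now D (z=3)
  E: rows 7-9 cols 0-2 -> outside (col miss)
Winner: D at z=3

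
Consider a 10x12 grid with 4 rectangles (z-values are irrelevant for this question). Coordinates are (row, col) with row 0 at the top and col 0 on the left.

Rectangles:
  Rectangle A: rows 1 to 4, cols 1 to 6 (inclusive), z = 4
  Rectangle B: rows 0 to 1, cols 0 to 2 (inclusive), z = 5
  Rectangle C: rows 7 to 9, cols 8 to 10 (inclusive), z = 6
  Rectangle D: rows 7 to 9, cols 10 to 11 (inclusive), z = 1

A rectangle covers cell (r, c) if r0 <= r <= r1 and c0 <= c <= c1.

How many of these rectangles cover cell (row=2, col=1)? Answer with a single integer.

Check cell (2,1):
  A: rows 1-4 cols 1-6 -> covers
  B: rows 0-1 cols 0-2 -> outside (row miss)
  C: rows 7-9 cols 8-10 -> outside (row miss)
  D: rows 7-9 cols 10-11 -> outside (row miss)
Count covering = 1

Answer: 1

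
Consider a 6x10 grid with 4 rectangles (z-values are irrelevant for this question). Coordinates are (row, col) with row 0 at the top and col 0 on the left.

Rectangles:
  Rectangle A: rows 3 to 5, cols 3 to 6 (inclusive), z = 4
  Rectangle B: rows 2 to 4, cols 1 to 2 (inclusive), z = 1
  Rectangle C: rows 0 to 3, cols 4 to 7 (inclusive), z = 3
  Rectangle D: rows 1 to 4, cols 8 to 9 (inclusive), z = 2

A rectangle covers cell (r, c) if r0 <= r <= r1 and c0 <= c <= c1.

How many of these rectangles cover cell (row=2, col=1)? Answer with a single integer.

Answer: 1

Derivation:
Check cell (2,1):
  A: rows 3-5 cols 3-6 -> outside (row miss)
  B: rows 2-4 cols 1-2 -> covers
  C: rows 0-3 cols 4-7 -> outside (col miss)
  D: rows 1-4 cols 8-9 -> outside (col miss)
Count covering = 1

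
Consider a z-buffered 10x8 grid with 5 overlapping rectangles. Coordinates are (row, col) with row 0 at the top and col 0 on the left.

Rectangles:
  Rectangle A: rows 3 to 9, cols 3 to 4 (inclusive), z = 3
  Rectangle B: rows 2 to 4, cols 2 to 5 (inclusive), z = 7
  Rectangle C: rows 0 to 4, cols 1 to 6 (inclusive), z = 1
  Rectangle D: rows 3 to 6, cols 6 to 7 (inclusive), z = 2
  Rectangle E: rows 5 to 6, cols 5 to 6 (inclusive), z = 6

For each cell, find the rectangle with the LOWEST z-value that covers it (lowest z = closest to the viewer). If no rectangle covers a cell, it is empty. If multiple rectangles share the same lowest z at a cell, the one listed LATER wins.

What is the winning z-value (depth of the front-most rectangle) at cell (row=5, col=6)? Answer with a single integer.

Answer: 2

Derivation:
Check cell (5,6):
  A: rows 3-9 cols 3-4 -> outside (col miss)
  B: rows 2-4 cols 2-5 -> outside (row miss)
  C: rows 0-4 cols 1-6 -> outside (row miss)
  D: rows 3-6 cols 6-7 z=2 -> covers; best now D (z=2)
  E: rows 5-6 cols 5-6 z=6 -> covers; best now D (z=2)
Winner: D at z=2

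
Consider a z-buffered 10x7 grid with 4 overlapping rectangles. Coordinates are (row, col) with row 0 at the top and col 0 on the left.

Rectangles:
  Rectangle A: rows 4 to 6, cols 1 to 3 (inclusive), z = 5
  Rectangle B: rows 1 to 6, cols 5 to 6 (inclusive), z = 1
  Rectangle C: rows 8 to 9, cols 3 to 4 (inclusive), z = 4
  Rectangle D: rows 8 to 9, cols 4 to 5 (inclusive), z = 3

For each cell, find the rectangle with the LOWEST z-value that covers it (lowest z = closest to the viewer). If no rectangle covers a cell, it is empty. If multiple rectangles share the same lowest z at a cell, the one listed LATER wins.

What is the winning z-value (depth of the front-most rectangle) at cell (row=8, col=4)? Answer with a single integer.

Check cell (8,4):
  A: rows 4-6 cols 1-3 -> outside (row miss)
  B: rows 1-6 cols 5-6 -> outside (row miss)
  C: rows 8-9 cols 3-4 z=4 -> covers; best now C (z=4)
  D: rows 8-9 cols 4-5 z=3 -> covers; best now D (z=3)
Winner: D at z=3

Answer: 3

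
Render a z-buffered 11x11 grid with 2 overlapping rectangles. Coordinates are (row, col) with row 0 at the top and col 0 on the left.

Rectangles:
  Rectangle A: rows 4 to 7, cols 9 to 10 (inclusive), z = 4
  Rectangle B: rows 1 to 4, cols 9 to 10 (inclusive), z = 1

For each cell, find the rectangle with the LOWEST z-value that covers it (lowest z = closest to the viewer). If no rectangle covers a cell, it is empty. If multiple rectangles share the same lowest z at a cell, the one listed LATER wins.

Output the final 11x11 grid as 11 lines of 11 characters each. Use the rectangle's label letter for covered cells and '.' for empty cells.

...........
.........BB
.........BB
.........BB
.........BB
.........AA
.........AA
.........AA
...........
...........
...........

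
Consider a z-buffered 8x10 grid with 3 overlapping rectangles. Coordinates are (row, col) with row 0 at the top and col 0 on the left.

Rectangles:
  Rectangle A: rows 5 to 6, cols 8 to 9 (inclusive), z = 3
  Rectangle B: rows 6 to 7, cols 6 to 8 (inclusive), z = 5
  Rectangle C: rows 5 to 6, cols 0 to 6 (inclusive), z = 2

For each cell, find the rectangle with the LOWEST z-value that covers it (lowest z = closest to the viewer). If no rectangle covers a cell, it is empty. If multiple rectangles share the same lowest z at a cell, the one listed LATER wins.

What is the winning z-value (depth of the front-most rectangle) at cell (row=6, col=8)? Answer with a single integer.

Check cell (6,8):
  A: rows 5-6 cols 8-9 z=3 -> covers; best now A (z=3)
  B: rows 6-7 cols 6-8 z=5 -> covers; best now A (z=3)
  C: rows 5-6 cols 0-6 -> outside (col miss)
Winner: A at z=3

Answer: 3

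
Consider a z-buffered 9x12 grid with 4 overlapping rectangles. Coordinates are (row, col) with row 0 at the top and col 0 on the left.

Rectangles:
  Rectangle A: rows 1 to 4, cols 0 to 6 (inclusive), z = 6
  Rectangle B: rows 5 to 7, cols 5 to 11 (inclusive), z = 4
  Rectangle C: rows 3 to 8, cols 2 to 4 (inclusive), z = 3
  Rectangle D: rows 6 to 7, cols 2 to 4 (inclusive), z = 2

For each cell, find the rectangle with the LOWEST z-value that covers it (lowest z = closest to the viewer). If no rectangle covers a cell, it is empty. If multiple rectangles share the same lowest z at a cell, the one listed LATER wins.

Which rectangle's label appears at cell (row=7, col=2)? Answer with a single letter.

Answer: D

Derivation:
Check cell (7,2):
  A: rows 1-4 cols 0-6 -> outside (row miss)
  B: rows 5-7 cols 5-11 -> outside (col miss)
  C: rows 3-8 cols 2-4 z=3 -> covers; best now C (z=3)
  D: rows 6-7 cols 2-4 z=2 -> covers; best now D (z=2)
Winner: D at z=2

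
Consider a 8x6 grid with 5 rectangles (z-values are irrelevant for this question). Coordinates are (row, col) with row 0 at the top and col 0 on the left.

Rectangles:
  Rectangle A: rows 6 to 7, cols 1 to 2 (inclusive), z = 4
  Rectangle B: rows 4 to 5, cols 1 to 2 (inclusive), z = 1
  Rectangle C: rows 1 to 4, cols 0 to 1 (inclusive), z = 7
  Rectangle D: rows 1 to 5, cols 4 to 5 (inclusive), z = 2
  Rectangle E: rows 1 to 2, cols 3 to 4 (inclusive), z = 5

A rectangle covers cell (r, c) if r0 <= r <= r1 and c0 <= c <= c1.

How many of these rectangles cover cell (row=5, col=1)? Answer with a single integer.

Check cell (5,1):
  A: rows 6-7 cols 1-2 -> outside (row miss)
  B: rows 4-5 cols 1-2 -> covers
  C: rows 1-4 cols 0-1 -> outside (row miss)
  D: rows 1-5 cols 4-5 -> outside (col miss)
  E: rows 1-2 cols 3-4 -> outside (row miss)
Count covering = 1

Answer: 1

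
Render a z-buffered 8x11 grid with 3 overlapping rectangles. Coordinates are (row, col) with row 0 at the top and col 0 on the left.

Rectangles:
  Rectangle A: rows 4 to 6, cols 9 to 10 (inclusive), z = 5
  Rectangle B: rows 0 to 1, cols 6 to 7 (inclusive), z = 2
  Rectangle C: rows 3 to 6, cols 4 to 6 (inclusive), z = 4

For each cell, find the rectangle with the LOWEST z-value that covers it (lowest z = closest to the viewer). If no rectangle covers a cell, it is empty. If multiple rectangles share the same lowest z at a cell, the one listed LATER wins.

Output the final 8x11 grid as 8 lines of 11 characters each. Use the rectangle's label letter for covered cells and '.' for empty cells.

......BB...
......BB...
...........
....CCC....
....CCC..AA
....CCC..AA
....CCC..AA
...........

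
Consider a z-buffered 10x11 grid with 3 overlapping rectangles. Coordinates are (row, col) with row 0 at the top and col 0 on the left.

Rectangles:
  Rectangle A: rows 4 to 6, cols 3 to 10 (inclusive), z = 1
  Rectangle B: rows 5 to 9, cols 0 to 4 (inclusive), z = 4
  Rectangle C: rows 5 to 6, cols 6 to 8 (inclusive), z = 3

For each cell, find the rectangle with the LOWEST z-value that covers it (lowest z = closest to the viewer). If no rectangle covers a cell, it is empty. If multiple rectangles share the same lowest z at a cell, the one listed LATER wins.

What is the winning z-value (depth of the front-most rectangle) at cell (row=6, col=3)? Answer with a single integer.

Answer: 1

Derivation:
Check cell (6,3):
  A: rows 4-6 cols 3-10 z=1 -> covers; best now A (z=1)
  B: rows 5-9 cols 0-4 z=4 -> covers; best now A (z=1)
  C: rows 5-6 cols 6-8 -> outside (col miss)
Winner: A at z=1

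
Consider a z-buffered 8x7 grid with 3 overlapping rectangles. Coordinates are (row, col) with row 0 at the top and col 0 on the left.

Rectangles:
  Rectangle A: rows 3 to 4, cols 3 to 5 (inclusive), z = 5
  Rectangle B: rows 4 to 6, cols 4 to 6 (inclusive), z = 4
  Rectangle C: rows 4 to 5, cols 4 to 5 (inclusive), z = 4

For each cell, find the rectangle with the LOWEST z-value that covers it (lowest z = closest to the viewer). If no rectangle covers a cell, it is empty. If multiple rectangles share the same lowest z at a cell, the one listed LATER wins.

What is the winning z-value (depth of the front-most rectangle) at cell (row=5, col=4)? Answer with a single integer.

Answer: 4

Derivation:
Check cell (5,4):
  A: rows 3-4 cols 3-5 -> outside (row miss)
  B: rows 4-6 cols 4-6 z=4 -> covers; best now B (z=4)
  C: rows 4-5 cols 4-5 z=4 -> covers; best now C (z=4)
Winner: C at z=4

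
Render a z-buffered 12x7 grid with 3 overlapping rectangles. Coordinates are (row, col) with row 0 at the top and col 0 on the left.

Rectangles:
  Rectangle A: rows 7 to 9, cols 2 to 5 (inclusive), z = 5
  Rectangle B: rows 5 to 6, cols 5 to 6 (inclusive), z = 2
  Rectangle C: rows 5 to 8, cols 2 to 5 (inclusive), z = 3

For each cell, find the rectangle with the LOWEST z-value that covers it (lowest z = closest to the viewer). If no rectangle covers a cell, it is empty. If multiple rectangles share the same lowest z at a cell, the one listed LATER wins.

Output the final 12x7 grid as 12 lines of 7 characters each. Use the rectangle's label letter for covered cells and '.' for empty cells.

.......
.......
.......
.......
.......
..CCCBB
..CCCBB
..CCCC.
..CCCC.
..AAAA.
.......
.......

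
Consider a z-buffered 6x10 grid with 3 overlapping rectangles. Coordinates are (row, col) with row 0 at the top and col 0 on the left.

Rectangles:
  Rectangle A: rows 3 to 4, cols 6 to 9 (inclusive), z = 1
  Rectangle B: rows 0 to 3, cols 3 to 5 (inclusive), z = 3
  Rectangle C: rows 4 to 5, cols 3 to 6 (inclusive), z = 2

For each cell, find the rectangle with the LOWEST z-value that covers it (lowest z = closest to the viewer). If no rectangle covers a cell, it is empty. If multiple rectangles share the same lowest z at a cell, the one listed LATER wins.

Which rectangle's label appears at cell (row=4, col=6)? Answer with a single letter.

Check cell (4,6):
  A: rows 3-4 cols 6-9 z=1 -> covers; best now A (z=1)
  B: rows 0-3 cols 3-5 -> outside (row miss)
  C: rows 4-5 cols 3-6 z=2 -> covers; best now A (z=1)
Winner: A at z=1

Answer: A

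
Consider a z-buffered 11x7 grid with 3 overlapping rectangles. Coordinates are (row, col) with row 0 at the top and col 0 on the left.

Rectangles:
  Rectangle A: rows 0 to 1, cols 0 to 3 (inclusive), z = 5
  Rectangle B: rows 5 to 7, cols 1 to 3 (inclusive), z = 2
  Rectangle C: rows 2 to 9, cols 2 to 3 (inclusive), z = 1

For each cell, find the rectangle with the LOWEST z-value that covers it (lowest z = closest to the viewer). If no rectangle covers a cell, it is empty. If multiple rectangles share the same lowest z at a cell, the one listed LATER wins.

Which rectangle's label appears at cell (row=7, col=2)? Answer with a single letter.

Check cell (7,2):
  A: rows 0-1 cols 0-3 -> outside (row miss)
  B: rows 5-7 cols 1-3 z=2 -> covers; best now B (z=2)
  C: rows 2-9 cols 2-3 z=1 -> covers; best now C (z=1)
Winner: C at z=1

Answer: C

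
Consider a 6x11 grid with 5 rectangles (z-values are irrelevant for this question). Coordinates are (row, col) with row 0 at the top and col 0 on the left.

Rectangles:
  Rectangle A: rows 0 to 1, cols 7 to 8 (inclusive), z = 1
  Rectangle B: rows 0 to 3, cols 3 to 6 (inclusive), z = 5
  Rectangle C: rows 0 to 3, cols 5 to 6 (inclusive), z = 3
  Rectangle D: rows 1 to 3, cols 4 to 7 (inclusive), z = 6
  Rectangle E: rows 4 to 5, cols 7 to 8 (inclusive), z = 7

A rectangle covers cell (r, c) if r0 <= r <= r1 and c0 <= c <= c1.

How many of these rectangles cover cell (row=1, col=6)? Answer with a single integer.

Answer: 3

Derivation:
Check cell (1,6):
  A: rows 0-1 cols 7-8 -> outside (col miss)
  B: rows 0-3 cols 3-6 -> covers
  C: rows 0-3 cols 5-6 -> covers
  D: rows 1-3 cols 4-7 -> covers
  E: rows 4-5 cols 7-8 -> outside (row miss)
Count covering = 3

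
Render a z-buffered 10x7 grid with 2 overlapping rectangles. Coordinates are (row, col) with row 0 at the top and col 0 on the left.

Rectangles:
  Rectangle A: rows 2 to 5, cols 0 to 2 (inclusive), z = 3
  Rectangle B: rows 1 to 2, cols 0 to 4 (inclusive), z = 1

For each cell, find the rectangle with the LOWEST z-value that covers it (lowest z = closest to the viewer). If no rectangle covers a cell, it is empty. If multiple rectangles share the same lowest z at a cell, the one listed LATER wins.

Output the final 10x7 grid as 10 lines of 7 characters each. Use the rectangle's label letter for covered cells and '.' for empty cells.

.......
BBBBB..
BBBBB..
AAA....
AAA....
AAA....
.......
.......
.......
.......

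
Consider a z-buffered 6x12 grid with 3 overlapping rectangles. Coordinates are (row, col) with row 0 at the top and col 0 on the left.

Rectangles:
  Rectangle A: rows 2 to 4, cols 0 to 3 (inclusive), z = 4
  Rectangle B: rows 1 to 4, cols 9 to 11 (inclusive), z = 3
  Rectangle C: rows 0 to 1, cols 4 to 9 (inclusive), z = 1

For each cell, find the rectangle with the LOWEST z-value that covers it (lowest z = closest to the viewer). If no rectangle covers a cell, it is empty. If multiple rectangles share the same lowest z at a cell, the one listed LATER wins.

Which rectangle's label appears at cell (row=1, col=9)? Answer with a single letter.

Answer: C

Derivation:
Check cell (1,9):
  A: rows 2-4 cols 0-3 -> outside (row miss)
  B: rows 1-4 cols 9-11 z=3 -> covers; best now B (z=3)
  C: rows 0-1 cols 4-9 z=1 -> covers; best now C (z=1)
Winner: C at z=1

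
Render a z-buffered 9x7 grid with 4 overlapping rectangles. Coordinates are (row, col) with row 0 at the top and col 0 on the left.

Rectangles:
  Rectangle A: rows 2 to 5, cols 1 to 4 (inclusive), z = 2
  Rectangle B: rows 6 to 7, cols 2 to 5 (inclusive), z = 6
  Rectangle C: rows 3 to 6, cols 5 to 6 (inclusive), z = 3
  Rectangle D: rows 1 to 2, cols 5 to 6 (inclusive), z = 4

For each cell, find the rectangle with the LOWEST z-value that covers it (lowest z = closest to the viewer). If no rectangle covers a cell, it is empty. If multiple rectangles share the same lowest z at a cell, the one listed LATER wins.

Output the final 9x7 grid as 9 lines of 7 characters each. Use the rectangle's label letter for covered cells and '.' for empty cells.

.......
.....DD
.AAAADD
.AAAACC
.AAAACC
.AAAACC
..BBBCC
..BBBB.
.......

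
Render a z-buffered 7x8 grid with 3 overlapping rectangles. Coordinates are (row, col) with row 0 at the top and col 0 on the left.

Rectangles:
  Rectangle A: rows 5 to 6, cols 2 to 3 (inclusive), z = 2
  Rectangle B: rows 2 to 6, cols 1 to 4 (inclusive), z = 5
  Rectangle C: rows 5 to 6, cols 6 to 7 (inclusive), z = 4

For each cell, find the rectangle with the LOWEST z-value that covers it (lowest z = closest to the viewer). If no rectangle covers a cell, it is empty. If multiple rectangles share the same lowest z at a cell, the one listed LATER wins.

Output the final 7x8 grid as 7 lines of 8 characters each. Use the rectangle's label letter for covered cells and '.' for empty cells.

........
........
.BBBB...
.BBBB...
.BBBB...
.BAAB.CC
.BAAB.CC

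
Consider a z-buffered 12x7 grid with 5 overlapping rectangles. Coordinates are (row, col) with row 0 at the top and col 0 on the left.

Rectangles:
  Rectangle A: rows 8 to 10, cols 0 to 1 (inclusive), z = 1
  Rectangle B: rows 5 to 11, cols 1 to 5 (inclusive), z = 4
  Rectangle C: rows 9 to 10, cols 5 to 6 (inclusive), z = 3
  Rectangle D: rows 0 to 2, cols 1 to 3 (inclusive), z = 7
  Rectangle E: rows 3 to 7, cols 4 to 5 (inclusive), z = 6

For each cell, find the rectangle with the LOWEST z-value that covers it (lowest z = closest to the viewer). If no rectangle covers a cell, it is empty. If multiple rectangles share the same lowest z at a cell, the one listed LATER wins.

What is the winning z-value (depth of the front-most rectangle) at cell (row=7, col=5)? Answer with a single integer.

Answer: 4

Derivation:
Check cell (7,5):
  A: rows 8-10 cols 0-1 -> outside (row miss)
  B: rows 5-11 cols 1-5 z=4 -> covers; best now B (z=4)
  C: rows 9-10 cols 5-6 -> outside (row miss)
  D: rows 0-2 cols 1-3 -> outside (row miss)
  E: rows 3-7 cols 4-5 z=6 -> covers; best now B (z=4)
Winner: B at z=4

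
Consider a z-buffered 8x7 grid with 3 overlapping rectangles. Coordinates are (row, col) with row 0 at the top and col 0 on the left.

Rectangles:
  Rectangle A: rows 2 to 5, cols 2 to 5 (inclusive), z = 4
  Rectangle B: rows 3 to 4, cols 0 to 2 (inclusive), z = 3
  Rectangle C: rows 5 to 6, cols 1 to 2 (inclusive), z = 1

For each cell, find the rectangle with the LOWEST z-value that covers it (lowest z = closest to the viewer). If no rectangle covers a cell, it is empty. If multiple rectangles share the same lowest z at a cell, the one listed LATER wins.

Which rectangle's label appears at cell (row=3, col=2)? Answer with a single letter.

Check cell (3,2):
  A: rows 2-5 cols 2-5 z=4 -> covers; best now A (z=4)
  B: rows 3-4 cols 0-2 z=3 -> covers; best now B (z=3)
  C: rows 5-6 cols 1-2 -> outside (row miss)
Winner: B at z=3

Answer: B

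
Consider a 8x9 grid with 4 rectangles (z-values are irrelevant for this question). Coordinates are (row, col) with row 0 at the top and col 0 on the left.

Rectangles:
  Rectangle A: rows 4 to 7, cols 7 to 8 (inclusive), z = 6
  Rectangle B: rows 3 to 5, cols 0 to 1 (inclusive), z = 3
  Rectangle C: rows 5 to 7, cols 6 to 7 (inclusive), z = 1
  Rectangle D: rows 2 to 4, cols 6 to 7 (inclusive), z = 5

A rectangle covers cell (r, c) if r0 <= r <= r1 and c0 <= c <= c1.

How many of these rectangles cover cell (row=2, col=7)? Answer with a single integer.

Check cell (2,7):
  A: rows 4-7 cols 7-8 -> outside (row miss)
  B: rows 3-5 cols 0-1 -> outside (row miss)
  C: rows 5-7 cols 6-7 -> outside (row miss)
  D: rows 2-4 cols 6-7 -> covers
Count covering = 1

Answer: 1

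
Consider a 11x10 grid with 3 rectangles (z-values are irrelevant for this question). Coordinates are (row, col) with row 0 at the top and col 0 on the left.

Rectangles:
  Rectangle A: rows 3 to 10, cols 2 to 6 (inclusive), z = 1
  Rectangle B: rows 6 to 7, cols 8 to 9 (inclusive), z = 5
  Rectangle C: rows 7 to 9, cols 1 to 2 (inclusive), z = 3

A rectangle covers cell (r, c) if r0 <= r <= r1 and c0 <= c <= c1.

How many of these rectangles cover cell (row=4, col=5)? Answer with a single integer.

Check cell (4,5):
  A: rows 3-10 cols 2-6 -> covers
  B: rows 6-7 cols 8-9 -> outside (row miss)
  C: rows 7-9 cols 1-2 -> outside (row miss)
Count covering = 1

Answer: 1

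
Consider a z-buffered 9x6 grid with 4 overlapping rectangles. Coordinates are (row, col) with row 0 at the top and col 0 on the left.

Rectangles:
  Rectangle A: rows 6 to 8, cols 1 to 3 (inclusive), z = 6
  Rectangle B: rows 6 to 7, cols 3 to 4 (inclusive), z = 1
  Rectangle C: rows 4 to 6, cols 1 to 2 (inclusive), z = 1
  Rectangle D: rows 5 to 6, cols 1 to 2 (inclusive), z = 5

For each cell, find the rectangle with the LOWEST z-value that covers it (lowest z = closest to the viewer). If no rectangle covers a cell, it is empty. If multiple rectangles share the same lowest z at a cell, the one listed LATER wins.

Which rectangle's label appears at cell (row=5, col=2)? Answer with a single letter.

Answer: C

Derivation:
Check cell (5,2):
  A: rows 6-8 cols 1-3 -> outside (row miss)
  B: rows 6-7 cols 3-4 -> outside (row miss)
  C: rows 4-6 cols 1-2 z=1 -> covers; best now C (z=1)
  D: rows 5-6 cols 1-2 z=5 -> covers; best now C (z=1)
Winner: C at z=1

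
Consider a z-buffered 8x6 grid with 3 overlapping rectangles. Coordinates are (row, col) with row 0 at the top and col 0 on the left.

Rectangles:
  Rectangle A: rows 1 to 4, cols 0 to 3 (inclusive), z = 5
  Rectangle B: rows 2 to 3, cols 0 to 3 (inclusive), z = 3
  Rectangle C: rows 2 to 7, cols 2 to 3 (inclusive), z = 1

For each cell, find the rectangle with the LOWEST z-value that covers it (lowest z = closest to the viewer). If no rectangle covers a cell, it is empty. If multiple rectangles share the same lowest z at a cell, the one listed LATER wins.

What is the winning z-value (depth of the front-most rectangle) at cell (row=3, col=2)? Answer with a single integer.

Check cell (3,2):
  A: rows 1-4 cols 0-3 z=5 -> covers; best now A (z=5)
  B: rows 2-3 cols 0-3 z=3 -> covers; best now B (z=3)
  C: rows 2-7 cols 2-3 z=1 -> covers; best now C (z=1)
Winner: C at z=1

Answer: 1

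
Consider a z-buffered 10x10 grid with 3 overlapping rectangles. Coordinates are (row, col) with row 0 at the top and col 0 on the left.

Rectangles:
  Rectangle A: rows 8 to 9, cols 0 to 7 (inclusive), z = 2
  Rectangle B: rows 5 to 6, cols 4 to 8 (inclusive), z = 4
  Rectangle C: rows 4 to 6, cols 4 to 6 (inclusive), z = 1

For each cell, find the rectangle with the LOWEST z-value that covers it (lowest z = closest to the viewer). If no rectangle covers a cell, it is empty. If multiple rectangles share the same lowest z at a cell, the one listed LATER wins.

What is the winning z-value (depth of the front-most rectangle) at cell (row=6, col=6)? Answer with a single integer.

Check cell (6,6):
  A: rows 8-9 cols 0-7 -> outside (row miss)
  B: rows 5-6 cols 4-8 z=4 -> covers; best now B (z=4)
  C: rows 4-6 cols 4-6 z=1 -> covers; best now C (z=1)
Winner: C at z=1

Answer: 1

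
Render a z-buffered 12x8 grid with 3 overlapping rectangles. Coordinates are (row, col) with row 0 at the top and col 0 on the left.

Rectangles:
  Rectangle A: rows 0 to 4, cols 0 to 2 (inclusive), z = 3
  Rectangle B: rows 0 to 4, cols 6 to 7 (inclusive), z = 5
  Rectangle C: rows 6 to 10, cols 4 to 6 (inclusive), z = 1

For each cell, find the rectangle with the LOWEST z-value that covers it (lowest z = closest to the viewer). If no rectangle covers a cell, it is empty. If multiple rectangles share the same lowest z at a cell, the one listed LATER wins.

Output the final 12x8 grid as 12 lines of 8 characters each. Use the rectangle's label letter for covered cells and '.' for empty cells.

AAA...BB
AAA...BB
AAA...BB
AAA...BB
AAA...BB
........
....CCC.
....CCC.
....CCC.
....CCC.
....CCC.
........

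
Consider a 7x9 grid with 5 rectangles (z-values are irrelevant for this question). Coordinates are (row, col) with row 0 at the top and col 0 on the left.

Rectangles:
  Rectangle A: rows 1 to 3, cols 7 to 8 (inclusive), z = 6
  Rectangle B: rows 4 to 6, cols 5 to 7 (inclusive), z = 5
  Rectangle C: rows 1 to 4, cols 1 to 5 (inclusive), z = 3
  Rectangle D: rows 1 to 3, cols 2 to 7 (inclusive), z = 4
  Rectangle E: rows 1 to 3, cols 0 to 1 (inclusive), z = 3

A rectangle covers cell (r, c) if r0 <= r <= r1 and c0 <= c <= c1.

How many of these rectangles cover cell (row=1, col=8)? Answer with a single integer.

Answer: 1

Derivation:
Check cell (1,8):
  A: rows 1-3 cols 7-8 -> covers
  B: rows 4-6 cols 5-7 -> outside (row miss)
  C: rows 1-4 cols 1-5 -> outside (col miss)
  D: rows 1-3 cols 2-7 -> outside (col miss)
  E: rows 1-3 cols 0-1 -> outside (col miss)
Count covering = 1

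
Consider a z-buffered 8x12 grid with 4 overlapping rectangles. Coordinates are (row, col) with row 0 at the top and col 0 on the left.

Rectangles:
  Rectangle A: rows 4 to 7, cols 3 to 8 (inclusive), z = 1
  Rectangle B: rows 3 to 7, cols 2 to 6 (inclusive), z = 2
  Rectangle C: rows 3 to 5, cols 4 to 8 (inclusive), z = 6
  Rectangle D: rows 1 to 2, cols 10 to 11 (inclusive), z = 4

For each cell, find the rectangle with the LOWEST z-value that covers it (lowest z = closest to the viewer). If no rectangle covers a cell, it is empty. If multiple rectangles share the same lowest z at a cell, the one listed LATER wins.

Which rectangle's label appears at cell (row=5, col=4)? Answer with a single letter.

Check cell (5,4):
  A: rows 4-7 cols 3-8 z=1 -> covers; best now A (z=1)
  B: rows 3-7 cols 2-6 z=2 -> covers; best now A (z=1)
  C: rows 3-5 cols 4-8 z=6 -> covers; best now A (z=1)
  D: rows 1-2 cols 10-11 -> outside (row miss)
Winner: A at z=1

Answer: A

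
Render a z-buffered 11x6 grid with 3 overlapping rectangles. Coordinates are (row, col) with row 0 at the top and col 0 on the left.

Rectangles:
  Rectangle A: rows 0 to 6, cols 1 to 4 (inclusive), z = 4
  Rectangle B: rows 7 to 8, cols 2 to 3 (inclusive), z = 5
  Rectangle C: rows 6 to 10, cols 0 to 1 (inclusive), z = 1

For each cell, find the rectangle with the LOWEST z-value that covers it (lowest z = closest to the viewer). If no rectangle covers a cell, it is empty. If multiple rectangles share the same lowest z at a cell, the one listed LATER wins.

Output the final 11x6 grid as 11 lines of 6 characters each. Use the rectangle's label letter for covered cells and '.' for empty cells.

.AAAA.
.AAAA.
.AAAA.
.AAAA.
.AAAA.
.AAAA.
CCAAA.
CCBB..
CCBB..
CC....
CC....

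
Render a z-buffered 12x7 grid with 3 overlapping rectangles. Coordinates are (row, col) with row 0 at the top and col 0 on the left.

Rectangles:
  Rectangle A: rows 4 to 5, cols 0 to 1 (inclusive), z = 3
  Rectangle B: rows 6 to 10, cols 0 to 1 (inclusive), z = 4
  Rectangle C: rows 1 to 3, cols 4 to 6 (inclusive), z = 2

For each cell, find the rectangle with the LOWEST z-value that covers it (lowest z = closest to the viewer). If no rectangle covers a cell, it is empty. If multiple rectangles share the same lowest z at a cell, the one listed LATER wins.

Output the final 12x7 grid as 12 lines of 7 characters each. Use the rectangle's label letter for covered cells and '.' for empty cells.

.......
....CCC
....CCC
....CCC
AA.....
AA.....
BB.....
BB.....
BB.....
BB.....
BB.....
.......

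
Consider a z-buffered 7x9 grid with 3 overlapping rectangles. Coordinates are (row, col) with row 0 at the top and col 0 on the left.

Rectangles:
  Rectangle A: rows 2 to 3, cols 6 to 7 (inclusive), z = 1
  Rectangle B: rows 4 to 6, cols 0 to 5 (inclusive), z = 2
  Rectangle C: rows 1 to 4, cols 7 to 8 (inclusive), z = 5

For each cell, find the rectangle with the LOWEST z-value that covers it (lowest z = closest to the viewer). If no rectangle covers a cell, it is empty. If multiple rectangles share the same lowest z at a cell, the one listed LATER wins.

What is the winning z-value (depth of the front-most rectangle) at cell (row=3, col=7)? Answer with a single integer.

Check cell (3,7):
  A: rows 2-3 cols 6-7 z=1 -> covers; best now A (z=1)
  B: rows 4-6 cols 0-5 -> outside (row miss)
  C: rows 1-4 cols 7-8 z=5 -> covers; best now A (z=1)
Winner: A at z=1

Answer: 1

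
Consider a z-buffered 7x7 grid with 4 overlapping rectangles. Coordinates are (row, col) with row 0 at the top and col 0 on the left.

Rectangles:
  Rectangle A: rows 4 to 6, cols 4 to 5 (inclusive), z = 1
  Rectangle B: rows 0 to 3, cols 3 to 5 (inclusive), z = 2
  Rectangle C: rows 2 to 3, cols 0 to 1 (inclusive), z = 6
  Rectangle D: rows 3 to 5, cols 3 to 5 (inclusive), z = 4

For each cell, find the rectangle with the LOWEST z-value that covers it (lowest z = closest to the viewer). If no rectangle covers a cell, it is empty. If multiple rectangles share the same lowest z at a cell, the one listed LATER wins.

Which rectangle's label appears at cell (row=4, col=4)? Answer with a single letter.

Answer: A

Derivation:
Check cell (4,4):
  A: rows 4-6 cols 4-5 z=1 -> covers; best now A (z=1)
  B: rows 0-3 cols 3-5 -> outside (row miss)
  C: rows 2-3 cols 0-1 -> outside (row miss)
  D: rows 3-5 cols 3-5 z=4 -> covers; best now A (z=1)
Winner: A at z=1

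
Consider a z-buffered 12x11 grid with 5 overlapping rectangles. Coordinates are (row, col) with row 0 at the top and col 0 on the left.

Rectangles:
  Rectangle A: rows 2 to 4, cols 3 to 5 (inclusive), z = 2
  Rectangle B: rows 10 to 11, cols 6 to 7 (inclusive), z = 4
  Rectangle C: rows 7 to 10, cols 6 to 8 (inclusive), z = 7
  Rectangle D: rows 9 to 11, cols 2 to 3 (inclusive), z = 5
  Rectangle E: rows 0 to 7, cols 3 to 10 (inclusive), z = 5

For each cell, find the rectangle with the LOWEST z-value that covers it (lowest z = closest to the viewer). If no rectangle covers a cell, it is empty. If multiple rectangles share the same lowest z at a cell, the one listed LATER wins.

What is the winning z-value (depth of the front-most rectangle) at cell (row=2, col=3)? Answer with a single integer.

Answer: 2

Derivation:
Check cell (2,3):
  A: rows 2-4 cols 3-5 z=2 -> covers; best now A (z=2)
  B: rows 10-11 cols 6-7 -> outside (row miss)
  C: rows 7-10 cols 6-8 -> outside (row miss)
  D: rows 9-11 cols 2-3 -> outside (row miss)
  E: rows 0-7 cols 3-10 z=5 -> covers; best now A (z=2)
Winner: A at z=2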